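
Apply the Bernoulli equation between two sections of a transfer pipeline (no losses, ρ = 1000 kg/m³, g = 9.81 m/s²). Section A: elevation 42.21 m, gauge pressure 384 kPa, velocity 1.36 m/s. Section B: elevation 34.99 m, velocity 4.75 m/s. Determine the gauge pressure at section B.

P₂ ≈ 444 kPa

Pressure head at A: ψ₁ = P₁/(ρg) = 384×1000 / (1000 × 9.81) = 39.14 m.
Velocity heads: v₁²/2g = 1.36²/19.62 = 0.094 m; v₂²/2g = 4.75²/19.62 = 1.150 m.
Total head H = z₁ + ψ₁ + v₁²/2g = 42.21 + 39.14 + 0.094 = 81.44 m.
ψ₂ = H − z₂ − v₂²/2g = 81.44 − 34.99 − 1.150 = 45.30 m.
P₂ = ρgψ₂ = 1000 × 9.81 × 45.30 ≈ 444 kPa.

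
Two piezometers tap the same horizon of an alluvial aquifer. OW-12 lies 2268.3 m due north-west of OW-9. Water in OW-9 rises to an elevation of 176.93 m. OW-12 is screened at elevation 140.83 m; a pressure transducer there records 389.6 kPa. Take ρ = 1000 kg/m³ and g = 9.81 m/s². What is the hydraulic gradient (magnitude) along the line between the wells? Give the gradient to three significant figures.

Total head at OW-9: h = 176.93 m (water level in the piezometer is the total head).
Pressure head at OW-12: ψ = P/(ρg) = 389.6×1000 / (1000 × 9.81) = 39.71 m.
Total head at OW-12: h = z + ψ = 140.83 + 39.71 = 180.54 m.
Head difference: h(OW-9) − h(OW-12) = 176.93 − 180.54 = -3.61 m.
Hydraulic gradient: i = |Δh| / L = 3.61 / 2268.3 = 0.00159.

i ≈ 0.00159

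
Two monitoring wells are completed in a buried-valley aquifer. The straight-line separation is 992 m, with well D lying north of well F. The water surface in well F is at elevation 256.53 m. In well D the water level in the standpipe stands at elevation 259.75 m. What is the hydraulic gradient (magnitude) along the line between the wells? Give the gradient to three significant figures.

Total head at well F: h = 256.53 m (water level in the piezometer is the total head).
Total head at well D: h = 259.75 m (water level in the piezometer is the total head).
Head difference: h(well F) − h(well D) = 256.53 − 259.75 = -3.22 m.
Hydraulic gradient: i = |Δh| / L = 3.22 / 992 = 0.00325.

i ≈ 0.00325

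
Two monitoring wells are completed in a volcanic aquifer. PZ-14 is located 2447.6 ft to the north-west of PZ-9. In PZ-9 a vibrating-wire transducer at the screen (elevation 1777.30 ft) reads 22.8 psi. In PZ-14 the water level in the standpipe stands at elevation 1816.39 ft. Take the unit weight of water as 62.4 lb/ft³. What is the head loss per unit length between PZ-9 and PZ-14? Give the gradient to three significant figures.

i ≈ 0.00553 ft/ft

Pressure head at PZ-9: ψ = 144·P/γ = 144 × 22.8 / 62.4 = 52.62 ft.
Total head at PZ-9: h = z + ψ = 1777.30 + 52.62 = 1829.92 ft.
Total head at PZ-14: h = 1816.39 ft (water level in the piezometer is the total head).
Head difference: h(PZ-9) − h(PZ-14) = 1829.92 − 1816.39 = 13.53 ft.
Hydraulic gradient: i = |Δh| / L = 13.53 / 2447.6 = 0.00553.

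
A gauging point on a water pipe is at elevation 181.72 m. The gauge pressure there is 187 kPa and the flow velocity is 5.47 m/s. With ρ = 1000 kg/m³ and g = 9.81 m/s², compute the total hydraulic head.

Pressure head ψ = P/(ρg) = 187×1000 / (1000 × 9.81) = 19.06 m.
Velocity head = v²/(2g) = 5.47² / (2 × 9.81) = 1.525 m.
h = z + ψ + v²/(2g) = 181.72 + 19.06 + 1.525 = 202.31 m.

h ≈ 202.31 m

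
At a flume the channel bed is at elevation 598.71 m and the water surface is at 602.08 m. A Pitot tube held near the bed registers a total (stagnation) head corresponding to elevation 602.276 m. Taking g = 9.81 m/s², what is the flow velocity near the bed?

v ≈ 1.96 m/s

Near the bed, under hydrostatic conditions, the piezometric head (z + ψ) equals the free-surface elevation, 602.08 m.
Velocity head = total − piezometric = 602.276 − 602.08 = 0.196 m.
v = √(2g·h_v) = √(2 × 9.81 × 0.196) = 1.96 m/s.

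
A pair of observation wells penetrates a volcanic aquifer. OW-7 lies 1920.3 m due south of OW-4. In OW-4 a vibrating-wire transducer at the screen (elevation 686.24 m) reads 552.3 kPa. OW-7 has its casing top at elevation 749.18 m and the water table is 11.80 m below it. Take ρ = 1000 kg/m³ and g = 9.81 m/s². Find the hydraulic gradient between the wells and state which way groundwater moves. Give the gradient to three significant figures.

i ≈ 0.00269; groundwater flows toward the south

Pressure head at OW-4: ψ = P/(ρg) = 552.3×1000 / (1000 × 9.81) = 56.30 m.
Total head at OW-4: h = z + ψ = 686.24 + 56.30 = 742.54 m.
Total head at OW-7: h = 749.18 − 11.80 = 737.38 m.
Head difference: h(OW-4) − h(OW-7) = 742.54 − 737.38 = 5.16 m.
Hydraulic gradient: i = |Δh| / L = 5.16 / 1920.3 = 0.00269.
Flow is from higher to lower head: from OW-4 toward OW-7, i.e. toward the south.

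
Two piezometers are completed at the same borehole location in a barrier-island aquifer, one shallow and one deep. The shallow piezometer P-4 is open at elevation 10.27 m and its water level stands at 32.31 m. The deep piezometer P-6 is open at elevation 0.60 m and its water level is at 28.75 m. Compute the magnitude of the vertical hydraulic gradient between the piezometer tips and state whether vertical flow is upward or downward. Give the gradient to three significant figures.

|i_v| ≈ 0.368; vertical flow is downward

Total head at P-4: h = 32.31 m (water level in the standpipe).
Total head at P-6: h = 28.75 m.
Δh = h(P-4) − h(P-6) = 32.31 − 28.75 = 3.56 m.
Vertical separation Δz = 10.27 − 0.60 = 9.67 m.
|i_v| = |Δh| / Δz = 3.56 / 9.67 = 0.368.
Head is higher in the shallow piezometer, so vertical flow is downward (recharge condition).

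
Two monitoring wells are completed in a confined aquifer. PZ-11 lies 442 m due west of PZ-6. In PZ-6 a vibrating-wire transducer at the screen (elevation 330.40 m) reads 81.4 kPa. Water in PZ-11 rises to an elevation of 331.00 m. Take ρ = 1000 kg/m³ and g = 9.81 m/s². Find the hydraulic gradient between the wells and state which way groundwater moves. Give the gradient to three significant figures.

Pressure head at PZ-6: ψ = P/(ρg) = 81.4×1000 / (1000 × 9.81) = 8.30 m.
Total head at PZ-6: h = z + ψ = 330.40 + 8.30 = 338.70 m.
Total head at PZ-11: h = 331.00 m (water level in the piezometer is the total head).
Head difference: h(PZ-6) − h(PZ-11) = 338.70 − 331.00 = 7.70 m.
Hydraulic gradient: i = |Δh| / L = 7.70 / 442 = 0.0174.
Flow is from higher to lower head: from PZ-6 toward PZ-11, i.e. toward the west.

i ≈ 0.0174; groundwater flows toward the west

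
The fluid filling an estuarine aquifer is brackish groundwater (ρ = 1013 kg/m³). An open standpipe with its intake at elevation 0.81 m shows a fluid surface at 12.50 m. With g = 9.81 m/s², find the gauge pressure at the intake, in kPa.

P ≈ 116 kPa

Pressure head ψ = h − z = 12.50 − 0.81 = 11.69 m.
P = ρgψ = 1013 × 9.81 × 11.69 = 116170 Pa ≈ 116 kPa.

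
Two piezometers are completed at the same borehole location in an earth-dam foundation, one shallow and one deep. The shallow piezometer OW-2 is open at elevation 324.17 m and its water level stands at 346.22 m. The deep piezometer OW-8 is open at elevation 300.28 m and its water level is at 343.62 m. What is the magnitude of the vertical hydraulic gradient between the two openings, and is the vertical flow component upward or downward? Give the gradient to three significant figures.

Total head at OW-2: h = 346.22 m (water level in the standpipe).
Total head at OW-8: h = 343.62 m.
Δh = h(OW-2) − h(OW-8) = 346.22 − 343.62 = 2.60 m.
Vertical separation Δz = 324.17 − 300.28 = 23.89 m.
|i_v| = |Δh| / Δz = 2.60 / 23.89 = 0.109.
Head is higher in the shallow piezometer, so vertical flow is downward (recharge condition).

|i_v| ≈ 0.109; vertical flow is downward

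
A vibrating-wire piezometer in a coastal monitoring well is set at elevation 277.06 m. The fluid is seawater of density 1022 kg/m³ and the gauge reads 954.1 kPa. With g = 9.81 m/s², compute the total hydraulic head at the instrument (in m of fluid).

ψ = P/(ρg) = 954.1×1000 / (1022 × 9.81) = 95.16 m.
h = z + ψ = 277.06 + 95.16 = 372.22 m.

h ≈ 372.22 m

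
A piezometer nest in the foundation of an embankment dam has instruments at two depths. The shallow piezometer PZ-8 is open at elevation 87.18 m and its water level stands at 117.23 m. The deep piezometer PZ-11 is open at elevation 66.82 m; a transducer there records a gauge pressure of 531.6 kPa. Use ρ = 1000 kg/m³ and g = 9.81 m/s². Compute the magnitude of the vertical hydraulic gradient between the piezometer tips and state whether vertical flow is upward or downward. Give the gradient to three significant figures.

Total head at PZ-8: h = 117.23 m (water level in the standpipe).
Pressure head at PZ-11: ψ = P/(ρg) = 531.6×1000 / (1000 × 9.81) = 54.19 m.
Total head at PZ-11: h = z + ψ = 66.82 + 54.19 = 121.01 m.
Δh = h(PZ-8) − h(PZ-11) = 117.23 − 121.01 = -3.78 m.
Vertical separation Δz = 87.18 − 66.82 = 20.36 m.
|i_v| = |Δh| / Δz = 3.78 / 20.36 = 0.186.
Head is higher in the deep piezometer, so vertical flow is upward (discharge condition).

|i_v| ≈ 0.186; vertical flow is upward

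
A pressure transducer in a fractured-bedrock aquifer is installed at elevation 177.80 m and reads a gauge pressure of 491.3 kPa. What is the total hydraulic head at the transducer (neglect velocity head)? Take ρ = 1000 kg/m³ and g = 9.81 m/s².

ψ = P/(ρg) = 491.3×1000 / (1000 × 9.81) = 50.08 m.
h = z + ψ = 177.80 + 50.08 = 227.88 m.

h ≈ 227.88 m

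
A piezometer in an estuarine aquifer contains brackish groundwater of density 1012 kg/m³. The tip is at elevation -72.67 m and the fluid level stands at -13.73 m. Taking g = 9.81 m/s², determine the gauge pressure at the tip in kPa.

P ≈ 585 kPa

Pressure head ψ = h − z = -13.73 − (-72.67) = 58.94 m.
P = ρgψ = 1012 × 9.81 × 58.94 = 585140 Pa ≈ 585 kPa.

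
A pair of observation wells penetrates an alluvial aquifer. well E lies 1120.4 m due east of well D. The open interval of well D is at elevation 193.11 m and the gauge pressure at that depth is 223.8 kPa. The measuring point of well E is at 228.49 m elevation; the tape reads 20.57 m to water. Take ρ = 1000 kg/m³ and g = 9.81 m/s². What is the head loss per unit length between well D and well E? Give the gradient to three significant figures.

i ≈ 0.00714 m/m

Pressure head at well D: ψ = P/(ρg) = 223.8×1000 / (1000 × 9.81) = 22.81 m.
Total head at well D: h = z + ψ = 193.11 + 22.81 = 215.92 m.
Total head at well E: h = 228.49 − 20.57 = 207.92 m.
Head difference: h(well D) − h(well E) = 215.92 − 207.92 = 8.00 m.
Hydraulic gradient: i = |Δh| / L = 8.00 / 1120.4 = 0.00714.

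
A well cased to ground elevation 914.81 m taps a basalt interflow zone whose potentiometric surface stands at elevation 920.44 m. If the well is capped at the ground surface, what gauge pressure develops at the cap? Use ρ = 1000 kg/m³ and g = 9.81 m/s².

Head above the cap: Δh = 920.44 − 914.81 = 5.63 m.
P = ρgΔh = 1000 × 9.81 × 5.63 = 55230 Pa ≈ 55.2 kPa.

P ≈ 55.2 kPa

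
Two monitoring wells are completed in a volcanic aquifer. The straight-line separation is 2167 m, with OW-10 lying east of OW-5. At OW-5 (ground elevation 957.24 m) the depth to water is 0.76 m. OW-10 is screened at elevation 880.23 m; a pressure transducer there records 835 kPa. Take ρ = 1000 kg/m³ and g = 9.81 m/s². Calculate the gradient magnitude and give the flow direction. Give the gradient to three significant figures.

Total head at OW-5: h = 957.24 − 0.76 = 956.48 m.
Pressure head at OW-10: ψ = P/(ρg) = 835×1000 / (1000 × 9.81) = 85.12 m.
Total head at OW-10: h = z + ψ = 880.23 + 85.12 = 965.35 m.
Head difference: h(OW-5) − h(OW-10) = 956.48 − 965.35 = -8.87 m.
Hydraulic gradient: i = |Δh| / L = 8.87 / 2167 = 0.00409.
Flow is from higher to lower head: from OW-10 toward OW-5, i.e. toward the west.

i ≈ 0.00409; groundwater flows toward the west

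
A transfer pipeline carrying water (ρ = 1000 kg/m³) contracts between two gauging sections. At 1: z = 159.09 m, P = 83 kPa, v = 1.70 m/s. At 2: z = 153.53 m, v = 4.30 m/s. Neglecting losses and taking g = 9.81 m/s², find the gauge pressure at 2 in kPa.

Pressure head at 1: ψ₁ = P₁/(ρg) = 83×1000 / (1000 × 9.81) = 8.46 m.
Velocity heads: v₁²/2g = 1.70²/19.62 = 0.147 m; v₂²/2g = 4.30²/19.62 = 0.942 m.
Total head H = z₁ + ψ₁ + v₁²/2g = 159.09 + 8.46 + 0.147 = 167.70 m.
ψ₂ = H − z₂ − v₂²/2g = 167.70 − 153.53 − 0.942 = 13.23 m.
P₂ = ρgψ₂ = 1000 × 9.81 × 13.23 ≈ 130 kPa.

P₂ ≈ 130 kPa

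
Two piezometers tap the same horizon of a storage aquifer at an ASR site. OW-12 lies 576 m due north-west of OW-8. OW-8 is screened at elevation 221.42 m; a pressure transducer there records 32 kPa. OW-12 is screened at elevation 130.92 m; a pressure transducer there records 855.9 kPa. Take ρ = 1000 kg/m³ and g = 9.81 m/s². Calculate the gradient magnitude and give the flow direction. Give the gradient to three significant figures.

Pressure head at OW-8: ψ = P/(ρg) = 32×1000 / (1000 × 9.81) = 3.26 m.
Total head at OW-8: h = z + ψ = 221.42 + 3.26 = 224.68 m.
Pressure head at OW-12: ψ = P/(ρg) = 855.9×1000 / (1000 × 9.81) = 87.25 m.
Total head at OW-12: h = z + ψ = 130.92 + 87.25 = 218.17 m.
Head difference: h(OW-8) − h(OW-12) = 224.68 − 218.17 = 6.51 m.
Hydraulic gradient: i = |Δh| / L = 6.51 / 576 = 0.0113.
Flow is from higher to lower head: from OW-8 toward OW-12, i.e. toward the north-west.

i ≈ 0.0113; groundwater flows toward the north-west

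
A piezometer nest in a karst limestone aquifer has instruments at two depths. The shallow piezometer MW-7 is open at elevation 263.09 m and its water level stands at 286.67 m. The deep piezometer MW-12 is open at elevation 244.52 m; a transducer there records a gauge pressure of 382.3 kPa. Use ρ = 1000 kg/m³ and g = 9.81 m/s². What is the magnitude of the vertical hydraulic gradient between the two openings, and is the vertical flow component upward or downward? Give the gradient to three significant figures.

Total head at MW-7: h = 286.67 m (water level in the standpipe).
Pressure head at MW-12: ψ = P/(ρg) = 382.3×1000 / (1000 × 9.81) = 38.97 m.
Total head at MW-12: h = z + ψ = 244.52 + 38.97 = 283.49 m.
Δh = h(MW-7) − h(MW-12) = 286.67 − 283.49 = 3.18 m.
Vertical separation Δz = 263.09 − 244.52 = 18.57 m.
|i_v| = |Δh| / Δz = 3.18 / 18.57 = 0.171.
Head is higher in the shallow piezometer, so vertical flow is downward (recharge condition).

|i_v| ≈ 0.171; vertical flow is downward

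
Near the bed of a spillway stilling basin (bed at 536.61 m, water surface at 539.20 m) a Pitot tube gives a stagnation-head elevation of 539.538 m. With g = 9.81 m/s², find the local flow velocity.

Near the bed, under hydrostatic conditions, the piezometric head (z + ψ) equals the free-surface elevation, 539.20 m.
Velocity head = total − piezometric = 539.538 − 539.20 = 0.338 m.
v = √(2g·h_v) = √(2 × 9.81 × 0.338) = 2.58 m/s.

v ≈ 2.58 m/s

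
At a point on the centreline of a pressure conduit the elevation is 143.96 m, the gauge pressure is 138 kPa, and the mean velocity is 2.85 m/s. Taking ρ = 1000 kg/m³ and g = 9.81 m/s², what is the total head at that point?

h ≈ 158.44 m

Pressure head ψ = P/(ρg) = 138×1000 / (1000 × 9.81) = 14.07 m.
Velocity head = v²/(2g) = 2.85² / (2 × 9.81) = 0.414 m.
h = z + ψ + v²/(2g) = 143.96 + 14.07 + 0.414 = 158.44 m.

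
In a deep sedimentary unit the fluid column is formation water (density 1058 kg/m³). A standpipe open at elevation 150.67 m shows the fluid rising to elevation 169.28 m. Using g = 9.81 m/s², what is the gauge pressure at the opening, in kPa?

P ≈ 193 kPa

Pressure head ψ = h − z = 169.28 − 150.67 = 18.61 m.
P = ρgψ = 1058 × 9.81 × 18.61 = 193153 Pa ≈ 193 kPa.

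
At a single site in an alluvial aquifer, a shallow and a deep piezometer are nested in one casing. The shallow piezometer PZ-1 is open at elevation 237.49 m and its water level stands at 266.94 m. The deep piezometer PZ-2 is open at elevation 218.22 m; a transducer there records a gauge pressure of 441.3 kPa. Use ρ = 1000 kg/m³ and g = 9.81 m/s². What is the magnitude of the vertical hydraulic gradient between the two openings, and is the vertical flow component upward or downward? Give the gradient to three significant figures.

|i_v| ≈ 0.194; vertical flow is downward

Total head at PZ-1: h = 266.94 m (water level in the standpipe).
Pressure head at PZ-2: ψ = P/(ρg) = 441.3×1000 / (1000 × 9.81) = 44.98 m.
Total head at PZ-2: h = z + ψ = 218.22 + 44.98 = 263.20 m.
Δh = h(PZ-1) − h(PZ-2) = 266.94 − 263.20 = 3.74 m.
Vertical separation Δz = 237.49 − 218.22 = 19.27 m.
|i_v| = |Δh| / Δz = 3.74 / 19.27 = 0.194.
Head is higher in the shallow piezometer, so vertical flow is downward (recharge condition).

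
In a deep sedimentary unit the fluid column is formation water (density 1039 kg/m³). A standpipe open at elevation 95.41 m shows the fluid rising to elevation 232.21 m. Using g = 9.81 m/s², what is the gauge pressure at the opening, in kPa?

Pressure head ψ = h − z = 232.21 − 95.41 = 136.80 m.
P = ρgψ = 1039 × 9.81 × 136.80 = 1394346 Pa ≈ 1390 kPa.

P ≈ 1390 kPa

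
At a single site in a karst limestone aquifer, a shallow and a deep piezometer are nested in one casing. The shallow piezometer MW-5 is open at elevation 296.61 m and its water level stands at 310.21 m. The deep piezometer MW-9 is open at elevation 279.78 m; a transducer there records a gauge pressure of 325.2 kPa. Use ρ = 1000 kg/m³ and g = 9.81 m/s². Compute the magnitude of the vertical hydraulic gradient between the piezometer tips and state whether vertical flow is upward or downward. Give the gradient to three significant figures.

|i_v| ≈ 0.162; vertical flow is upward

Total head at MW-5: h = 310.21 m (water level in the standpipe).
Pressure head at MW-9: ψ = P/(ρg) = 325.2×1000 / (1000 × 9.81) = 33.15 m.
Total head at MW-9: h = z + ψ = 279.78 + 33.15 = 312.93 m.
Δh = h(MW-5) − h(MW-9) = 310.21 − 312.93 = -2.72 m.
Vertical separation Δz = 296.61 − 279.78 = 16.83 m.
|i_v| = |Δh| / Δz = 2.72 / 16.83 = 0.162.
Head is higher in the deep piezometer, so vertical flow is upward (discharge condition).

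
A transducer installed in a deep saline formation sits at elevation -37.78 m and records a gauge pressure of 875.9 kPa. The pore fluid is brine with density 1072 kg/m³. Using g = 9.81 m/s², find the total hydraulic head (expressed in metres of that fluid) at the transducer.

ψ = P/(ρg) = 875.9×1000 / (1072 × 9.81) = 83.29 m.
h = z + ψ = -37.78 + 83.29 = 45.51 m.

h ≈ 45.51 m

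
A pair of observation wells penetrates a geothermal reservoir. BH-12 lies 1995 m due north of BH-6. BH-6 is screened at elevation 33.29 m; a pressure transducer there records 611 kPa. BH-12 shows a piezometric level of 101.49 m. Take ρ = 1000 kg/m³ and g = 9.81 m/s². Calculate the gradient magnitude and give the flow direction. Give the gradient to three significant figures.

i ≈ 0.00297; groundwater flows toward the south

Pressure head at BH-6: ψ = P/(ρg) = 611×1000 / (1000 × 9.81) = 62.28 m.
Total head at BH-6: h = z + ψ = 33.29 + 62.28 = 95.57 m.
Total head at BH-12: h = 101.49 m (water level in the piezometer is the total head).
Head difference: h(BH-6) − h(BH-12) = 95.57 − 101.49 = -5.92 m.
Hydraulic gradient: i = |Δh| / L = 5.92 / 1995 = 0.00297.
Flow is from higher to lower head: from BH-12 toward BH-6, i.e. toward the south.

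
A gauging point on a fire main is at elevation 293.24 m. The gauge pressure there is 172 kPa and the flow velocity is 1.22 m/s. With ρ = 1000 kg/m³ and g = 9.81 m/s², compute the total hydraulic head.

Pressure head ψ = P/(ρg) = 172×1000 / (1000 × 9.81) = 17.53 m.
Velocity head = v²/(2g) = 1.22² / (2 × 9.81) = 0.076 m.
h = z + ψ + v²/(2g) = 293.24 + 17.53 + 0.076 = 310.85 m.

h ≈ 310.85 m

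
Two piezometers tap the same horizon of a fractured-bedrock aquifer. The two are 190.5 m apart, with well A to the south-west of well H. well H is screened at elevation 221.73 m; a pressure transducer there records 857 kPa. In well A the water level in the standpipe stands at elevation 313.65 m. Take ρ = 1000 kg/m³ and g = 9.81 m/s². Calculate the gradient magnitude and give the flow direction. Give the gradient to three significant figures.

i ≈ 0.0239; groundwater flows toward the north-east

Pressure head at well H: ψ = P/(ρg) = 857×1000 / (1000 × 9.81) = 87.36 m.
Total head at well H: h = z + ψ = 221.73 + 87.36 = 309.09 m.
Total head at well A: h = 313.65 m (water level in the piezometer is the total head).
Head difference: h(well H) − h(well A) = 309.09 − 313.65 = -4.56 m.
Hydraulic gradient: i = |Δh| / L = 4.56 / 190.5 = 0.0239.
Flow is from higher to lower head: from well A toward well H, i.e. toward the north-east.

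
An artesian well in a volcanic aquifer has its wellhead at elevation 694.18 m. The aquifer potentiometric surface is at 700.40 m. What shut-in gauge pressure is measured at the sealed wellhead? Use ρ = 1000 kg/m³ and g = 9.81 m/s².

P ≈ 61.0 kPa

Head above the cap: Δh = 700.40 − 694.18 = 6.22 m.
P = ρgΔh = 1000 × 9.81 × 6.22 = 61018 Pa ≈ 61.0 kPa.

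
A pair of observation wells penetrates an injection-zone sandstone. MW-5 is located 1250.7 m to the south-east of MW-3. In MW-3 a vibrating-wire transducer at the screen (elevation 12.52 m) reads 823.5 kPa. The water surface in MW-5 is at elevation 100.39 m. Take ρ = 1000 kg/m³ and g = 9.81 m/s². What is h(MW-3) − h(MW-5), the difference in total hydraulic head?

Δh ≈ -3.93 m

Pressure head at MW-3: ψ = P/(ρg) = 823.5×1000 / (1000 × 9.81) = 83.94 m.
Total head at MW-3: h = z + ψ = 12.52 + 83.94 = 96.46 m.
Total head at MW-5: h = 100.39 m (water level in the piezometer is the total head).
Head difference: h(MW-3) − h(MW-5) = 96.46 − 100.39 = -3.93 m.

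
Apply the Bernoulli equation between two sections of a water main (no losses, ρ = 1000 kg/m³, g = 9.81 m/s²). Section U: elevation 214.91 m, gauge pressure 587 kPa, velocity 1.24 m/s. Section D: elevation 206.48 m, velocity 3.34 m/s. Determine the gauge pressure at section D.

Pressure head at U: ψ₁ = P₁/(ρg) = 587×1000 / (1000 × 9.81) = 59.84 m.
Velocity heads: v₁²/2g = 1.24²/19.62 = 0.078 m; v₂²/2g = 3.34²/19.62 = 0.569 m.
Total head H = z₁ + ψ₁ + v₁²/2g = 214.91 + 59.84 + 0.078 = 274.83 m.
ψ₂ = H − z₂ − v₂²/2g = 274.83 − 206.48 − 0.569 = 67.78 m.
P₂ = ρgψ₂ = 1000 × 9.81 × 67.78 ≈ 665 kPa.

P₂ ≈ 665 kPa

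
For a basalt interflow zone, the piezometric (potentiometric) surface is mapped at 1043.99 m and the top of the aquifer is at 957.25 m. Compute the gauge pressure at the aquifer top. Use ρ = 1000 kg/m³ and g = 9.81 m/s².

P ≈ 851 kPa

Pressure head at the aquifer top: ψ = h − z = 1043.99 − 957.25 = 86.74 m.
P = ρgψ = 1000 × 9.81 × 86.74 = 850919 Pa ≈ 851 kPa.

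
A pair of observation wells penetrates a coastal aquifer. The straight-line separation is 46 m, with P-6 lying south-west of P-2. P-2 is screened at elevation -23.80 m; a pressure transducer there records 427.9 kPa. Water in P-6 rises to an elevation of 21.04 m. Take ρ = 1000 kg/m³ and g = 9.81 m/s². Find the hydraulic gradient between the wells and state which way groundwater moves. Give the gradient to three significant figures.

Pressure head at P-2: ψ = P/(ρg) = 427.9×1000 / (1000 × 9.81) = 43.62 m.
Total head at P-2: h = z + ψ = -23.80 + 43.62 = 19.82 m.
Total head at P-6: h = 21.04 m (water level in the piezometer is the total head).
Head difference: h(P-2) − h(P-6) = 19.82 − 21.04 = -1.22 m.
Hydraulic gradient: i = |Δh| / L = 1.22 / 46 = 0.0265.
Flow is from higher to lower head: from P-6 toward P-2, i.e. toward the north-east.

i ≈ 0.0265; groundwater flows toward the north-east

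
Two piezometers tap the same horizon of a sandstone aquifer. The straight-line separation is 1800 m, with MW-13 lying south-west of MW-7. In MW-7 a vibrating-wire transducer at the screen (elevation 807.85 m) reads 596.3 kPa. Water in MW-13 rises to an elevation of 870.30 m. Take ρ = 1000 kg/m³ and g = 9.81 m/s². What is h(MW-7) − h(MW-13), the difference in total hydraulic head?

Δh ≈ -1.67 m

Pressure head at MW-7: ψ = P/(ρg) = 596.3×1000 / (1000 × 9.81) = 60.78 m.
Total head at MW-7: h = z + ψ = 807.85 + 60.78 = 868.63 m.
Total head at MW-13: h = 870.30 m (water level in the piezometer is the total head).
Head difference: h(MW-7) − h(MW-13) = 868.63 − 870.30 = -1.67 m.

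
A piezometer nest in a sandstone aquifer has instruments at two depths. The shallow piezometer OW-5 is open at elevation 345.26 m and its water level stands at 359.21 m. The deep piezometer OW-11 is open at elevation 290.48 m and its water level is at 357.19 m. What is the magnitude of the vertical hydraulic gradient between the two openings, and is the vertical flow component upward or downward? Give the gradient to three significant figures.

Total head at OW-5: h = 359.21 m (water level in the standpipe).
Total head at OW-11: h = 357.19 m.
Δh = h(OW-5) − h(OW-11) = 359.21 − 357.19 = 2.02 m.
Vertical separation Δz = 345.26 − 290.48 = 54.78 m.
|i_v| = |Δh| / Δz = 2.02 / 54.78 = 0.0369.
Head is higher in the shallow piezometer, so vertical flow is downward (recharge condition).

|i_v| ≈ 0.0369; vertical flow is downward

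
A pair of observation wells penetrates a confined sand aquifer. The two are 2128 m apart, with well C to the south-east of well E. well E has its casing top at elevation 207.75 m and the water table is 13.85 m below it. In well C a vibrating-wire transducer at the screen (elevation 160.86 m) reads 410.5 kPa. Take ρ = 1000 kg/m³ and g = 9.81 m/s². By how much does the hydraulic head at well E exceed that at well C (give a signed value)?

Total head at well E: h = 207.75 − 13.85 = 193.90 m.
Pressure head at well C: ψ = P/(ρg) = 410.5×1000 / (1000 × 9.81) = 41.85 m.
Total head at well C: h = z + ψ = 160.86 + 41.85 = 202.71 m.
Head difference: h(well E) − h(well C) = 193.90 − 202.71 = -8.81 m.

Δh ≈ -8.81 m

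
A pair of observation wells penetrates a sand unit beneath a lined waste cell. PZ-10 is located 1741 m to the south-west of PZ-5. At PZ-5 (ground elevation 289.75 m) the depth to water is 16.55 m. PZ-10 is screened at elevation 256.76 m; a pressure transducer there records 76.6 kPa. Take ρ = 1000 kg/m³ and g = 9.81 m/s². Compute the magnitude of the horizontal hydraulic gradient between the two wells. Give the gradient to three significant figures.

i ≈ 0.00496

Total head at PZ-5: h = 289.75 − 16.55 = 273.20 m.
Pressure head at PZ-10: ψ = P/(ρg) = 76.6×1000 / (1000 × 9.81) = 7.81 m.
Total head at PZ-10: h = z + ψ = 256.76 + 7.81 = 264.57 m.
Head difference: h(PZ-5) − h(PZ-10) = 273.20 − 264.57 = 8.63 m.
Hydraulic gradient: i = |Δh| / L = 8.63 / 1741 = 0.00496.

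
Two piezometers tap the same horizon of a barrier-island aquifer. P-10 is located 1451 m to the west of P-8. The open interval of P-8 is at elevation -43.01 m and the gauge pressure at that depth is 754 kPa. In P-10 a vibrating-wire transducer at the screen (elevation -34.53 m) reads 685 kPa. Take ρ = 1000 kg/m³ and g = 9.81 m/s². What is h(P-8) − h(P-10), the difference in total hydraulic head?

Δh ≈ -1.45 m

Pressure head at P-8: ψ = P/(ρg) = 754×1000 / (1000 × 9.81) = 76.86 m.
Total head at P-8: h = z + ψ = -43.01 + 76.86 = 33.85 m.
Pressure head at P-10: ψ = P/(ρg) = 685×1000 / (1000 × 9.81) = 69.83 m.
Total head at P-10: h = z + ψ = -34.53 + 69.83 = 35.30 m.
Head difference: h(P-8) − h(P-10) = 33.85 − 35.30 = -1.45 m.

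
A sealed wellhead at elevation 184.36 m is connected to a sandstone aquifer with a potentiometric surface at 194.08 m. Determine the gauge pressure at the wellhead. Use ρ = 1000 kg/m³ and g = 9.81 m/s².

P ≈ 95.4 kPa

Head above the cap: Δh = 194.08 − 184.36 = 9.72 m.
P = ρgΔh = 1000 × 9.81 × 9.72 = 95353 Pa ≈ 95.4 kPa.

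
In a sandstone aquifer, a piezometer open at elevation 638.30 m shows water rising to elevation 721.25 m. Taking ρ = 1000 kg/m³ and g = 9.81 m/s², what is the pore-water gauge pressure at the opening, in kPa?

Pressure head ψ = h − z = 721.25 − 638.30 = 82.95 m.
P = ρgψ = 1000 × 9.81 × 82.95 = 813740 Pa ≈ 814 kPa.

P ≈ 814 kPa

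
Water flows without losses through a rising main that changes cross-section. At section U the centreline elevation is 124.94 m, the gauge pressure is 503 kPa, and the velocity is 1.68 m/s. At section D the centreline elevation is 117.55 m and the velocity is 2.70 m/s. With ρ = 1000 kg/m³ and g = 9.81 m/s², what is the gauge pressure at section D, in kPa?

Pressure head at U: ψ₁ = P₁/(ρg) = 503×1000 / (1000 × 9.81) = 51.27 m.
Velocity heads: v₁²/2g = 1.68²/19.62 = 0.144 m; v₂²/2g = 2.70²/19.62 = 0.372 m.
Total head H = z₁ + ψ₁ + v₁²/2g = 124.94 + 51.27 + 0.144 = 176.35 m.
ψ₂ = H − z₂ − v₂²/2g = 176.35 − 117.55 − 0.372 = 58.43 m.
P₂ = ρgψ₂ = 1000 × 9.81 × 58.43 ≈ 573 kPa.

P₂ ≈ 573 kPa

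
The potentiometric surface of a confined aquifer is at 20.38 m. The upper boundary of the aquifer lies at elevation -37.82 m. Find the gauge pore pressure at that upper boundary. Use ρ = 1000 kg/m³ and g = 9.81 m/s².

P ≈ 571 kPa

Pressure head at the aquifer top: ψ = h − z = 20.38 − (-37.82) = 58.20 m.
P = ρgψ = 1000 × 9.81 × 58.20 = 570942 Pa ≈ 571 kPa.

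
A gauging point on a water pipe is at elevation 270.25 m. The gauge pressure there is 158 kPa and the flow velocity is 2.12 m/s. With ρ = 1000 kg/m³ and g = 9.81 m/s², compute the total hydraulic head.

h ≈ 286.59 m

Pressure head ψ = P/(ρg) = 158×1000 / (1000 × 9.81) = 16.11 m.
Velocity head = v²/(2g) = 2.12² / (2 × 9.81) = 0.229 m.
h = z + ψ + v²/(2g) = 270.25 + 16.11 + 0.229 = 286.59 m.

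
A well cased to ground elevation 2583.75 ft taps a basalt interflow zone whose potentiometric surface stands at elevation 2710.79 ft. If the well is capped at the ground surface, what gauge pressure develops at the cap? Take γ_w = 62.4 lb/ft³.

Head above the cap: Δh = 2710.79 − 2583.75 = 127.04 ft.
P = γΔh/144 = 62.4 × 127.04 / 144 = 55.1 psi.

P ≈ 55.1 psi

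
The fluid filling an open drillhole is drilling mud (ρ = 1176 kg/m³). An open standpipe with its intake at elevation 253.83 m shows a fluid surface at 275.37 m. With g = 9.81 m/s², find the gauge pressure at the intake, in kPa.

P ≈ 248 kPa

Pressure head ψ = h − z = 275.37 − 253.83 = 21.54 m.
P = ρgψ = 1176 × 9.81 × 21.54 = 248498 Pa ≈ 248 kPa.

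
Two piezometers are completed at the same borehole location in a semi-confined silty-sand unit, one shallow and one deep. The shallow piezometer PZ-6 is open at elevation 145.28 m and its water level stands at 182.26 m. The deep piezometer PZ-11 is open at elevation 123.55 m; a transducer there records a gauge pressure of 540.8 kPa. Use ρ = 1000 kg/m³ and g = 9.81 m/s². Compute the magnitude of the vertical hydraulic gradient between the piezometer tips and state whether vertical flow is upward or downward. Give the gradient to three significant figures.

Total head at PZ-6: h = 182.26 m (water level in the standpipe).
Pressure head at PZ-11: ψ = P/(ρg) = 540.8×1000 / (1000 × 9.81) = 55.13 m.
Total head at PZ-11: h = z + ψ = 123.55 + 55.13 = 178.68 m.
Δh = h(PZ-6) − h(PZ-11) = 182.26 − 178.68 = 3.58 m.
Vertical separation Δz = 145.28 − 123.55 = 21.73 m.
|i_v| = |Δh| / Δz = 3.58 / 21.73 = 0.165.
Head is higher in the shallow piezometer, so vertical flow is downward (recharge condition).

|i_v| ≈ 0.165; vertical flow is downward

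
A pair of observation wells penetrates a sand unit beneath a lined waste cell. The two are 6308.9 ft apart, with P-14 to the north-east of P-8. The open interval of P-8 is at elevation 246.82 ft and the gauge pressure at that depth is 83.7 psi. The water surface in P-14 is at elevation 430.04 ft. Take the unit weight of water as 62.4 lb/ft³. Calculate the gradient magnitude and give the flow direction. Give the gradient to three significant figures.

i ≈ 0.00157; groundwater flows toward the north-east

Pressure head at P-8: ψ = 144·P/γ = 144 × 83.7 / 62.4 = 193.15 ft.
Total head at P-8: h = z + ψ = 246.82 + 193.15 = 439.97 ft.
Total head at P-14: h = 430.04 ft (water level in the piezometer is the total head).
Head difference: h(P-8) − h(P-14) = 439.97 − 430.04 = 9.93 ft.
Hydraulic gradient: i = |Δh| / L = 9.93 / 6308.9 = 0.00157.
Flow is from higher to lower head: from P-8 toward P-14, i.e. toward the north-east.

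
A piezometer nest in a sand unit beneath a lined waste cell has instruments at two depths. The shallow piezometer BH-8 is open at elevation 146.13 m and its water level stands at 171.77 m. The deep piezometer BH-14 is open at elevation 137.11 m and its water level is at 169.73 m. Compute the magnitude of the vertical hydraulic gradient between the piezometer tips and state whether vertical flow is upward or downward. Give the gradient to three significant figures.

|i_v| ≈ 0.226; vertical flow is downward

Total head at BH-8: h = 171.77 m (water level in the standpipe).
Total head at BH-14: h = 169.73 m.
Δh = h(BH-8) − h(BH-14) = 171.77 − 169.73 = 2.04 m.
Vertical separation Δz = 146.13 − 137.11 = 9.02 m.
|i_v| = |Δh| / Δz = 2.04 / 9.02 = 0.226.
Head is higher in the shallow piezometer, so vertical flow is downward (recharge condition).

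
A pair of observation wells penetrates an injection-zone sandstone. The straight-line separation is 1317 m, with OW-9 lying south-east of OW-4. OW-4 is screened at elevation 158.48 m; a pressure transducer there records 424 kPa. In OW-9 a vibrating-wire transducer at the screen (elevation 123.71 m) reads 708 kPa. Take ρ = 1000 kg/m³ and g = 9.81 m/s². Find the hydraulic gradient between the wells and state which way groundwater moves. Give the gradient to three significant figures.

i ≈ 0.00442; groundwater flows toward the south-east

Pressure head at OW-4: ψ = P/(ρg) = 424×1000 / (1000 × 9.81) = 43.22 m.
Total head at OW-4: h = z + ψ = 158.48 + 43.22 = 201.70 m.
Pressure head at OW-9: ψ = P/(ρg) = 708×1000 / (1000 × 9.81) = 72.17 m.
Total head at OW-9: h = z + ψ = 123.71 + 72.17 = 195.88 m.
Head difference: h(OW-4) − h(OW-9) = 201.70 − 195.88 = 5.82 m.
Hydraulic gradient: i = |Δh| / L = 5.82 / 1317 = 0.00442.
Flow is from higher to lower head: from OW-4 toward OW-9, i.e. toward the south-east.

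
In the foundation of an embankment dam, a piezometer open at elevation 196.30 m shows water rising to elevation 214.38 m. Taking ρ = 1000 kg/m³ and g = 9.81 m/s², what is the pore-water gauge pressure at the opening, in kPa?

Pressure head ψ = h − z = 214.38 − 196.30 = 18.08 m.
P = ρgψ = 1000 × 9.81 × 18.08 = 177365 Pa ≈ 177 kPa.

P ≈ 177 kPa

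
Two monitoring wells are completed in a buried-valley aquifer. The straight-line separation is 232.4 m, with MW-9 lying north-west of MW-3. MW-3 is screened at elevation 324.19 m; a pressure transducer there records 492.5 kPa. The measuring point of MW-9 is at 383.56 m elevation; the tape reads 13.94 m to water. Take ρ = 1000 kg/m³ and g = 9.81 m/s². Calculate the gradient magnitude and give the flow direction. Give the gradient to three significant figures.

i ≈ 0.0205; groundwater flows toward the north-west

Pressure head at MW-3: ψ = P/(ρg) = 492.5×1000 / (1000 × 9.81) = 50.20 m.
Total head at MW-3: h = z + ψ = 324.19 + 50.20 = 374.39 m.
Total head at MW-9: h = 383.56 − 13.94 = 369.62 m.
Head difference: h(MW-3) − h(MW-9) = 374.39 − 369.62 = 4.77 m.
Hydraulic gradient: i = |Δh| / L = 4.77 / 232.4 = 0.0205.
Flow is from higher to lower head: from MW-3 toward MW-9, i.e. toward the north-west.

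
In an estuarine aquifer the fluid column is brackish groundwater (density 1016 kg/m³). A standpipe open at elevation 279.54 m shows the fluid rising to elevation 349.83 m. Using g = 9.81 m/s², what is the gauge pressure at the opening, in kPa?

Pressure head ψ = h − z = 349.83 − 279.54 = 70.29 m.
P = ρgψ = 1016 × 9.81 × 70.29 = 700578 Pa ≈ 701 kPa.

P ≈ 701 kPa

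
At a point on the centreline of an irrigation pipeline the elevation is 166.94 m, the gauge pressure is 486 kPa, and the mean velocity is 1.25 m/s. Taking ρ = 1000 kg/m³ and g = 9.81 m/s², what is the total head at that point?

h ≈ 216.56 m

Pressure head ψ = P/(ρg) = 486×1000 / (1000 × 9.81) = 49.54 m.
Velocity head = v²/(2g) = 1.25² / (2 × 9.81) = 0.080 m.
h = z + ψ + v²/(2g) = 166.94 + 49.54 + 0.080 = 216.56 m.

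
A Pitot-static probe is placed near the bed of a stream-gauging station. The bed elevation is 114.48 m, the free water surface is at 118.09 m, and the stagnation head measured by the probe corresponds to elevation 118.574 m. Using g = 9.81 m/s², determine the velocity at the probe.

Near the bed, under hydrostatic conditions, the piezometric head (z + ψ) equals the free-surface elevation, 118.09 m.
Velocity head = total − piezometric = 118.574 − 118.09 = 0.484 m.
v = √(2g·h_v) = √(2 × 9.81 × 0.484) = 3.08 m/s.

v ≈ 3.08 m/s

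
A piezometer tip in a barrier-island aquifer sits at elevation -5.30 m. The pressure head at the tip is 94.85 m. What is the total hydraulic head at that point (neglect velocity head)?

h = z + ψ = -5.30 + 94.85 = 89.55 m.

h ≈ 89.55 m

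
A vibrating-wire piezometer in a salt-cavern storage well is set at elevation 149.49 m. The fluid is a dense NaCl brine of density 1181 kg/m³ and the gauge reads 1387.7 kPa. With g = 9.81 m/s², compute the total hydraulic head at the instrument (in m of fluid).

ψ = P/(ρg) = 1387.7×1000 / (1181 × 9.81) = 119.78 m.
h = z + ψ = 149.49 + 119.78 = 269.27 m.

h ≈ 269.27 m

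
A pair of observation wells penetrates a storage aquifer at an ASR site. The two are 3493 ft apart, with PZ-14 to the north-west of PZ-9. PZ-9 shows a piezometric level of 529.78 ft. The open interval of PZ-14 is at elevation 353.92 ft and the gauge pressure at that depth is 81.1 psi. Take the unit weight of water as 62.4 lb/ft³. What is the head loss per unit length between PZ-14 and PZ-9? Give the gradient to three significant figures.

Total head at PZ-9: h = 529.78 ft (water level in the piezometer is the total head).
Pressure head at PZ-14: ψ = 144·P/γ = 144 × 81.1 / 62.4 = 187.15 ft.
Total head at PZ-14: h = z + ψ = 353.92 + 187.15 = 541.07 ft.
Head difference: h(PZ-9) − h(PZ-14) = 529.78 − 541.07 = -11.29 ft.
Hydraulic gradient: i = |Δh| / L = 11.29 / 3493 = 0.00323.

i ≈ 0.00323 ft/ft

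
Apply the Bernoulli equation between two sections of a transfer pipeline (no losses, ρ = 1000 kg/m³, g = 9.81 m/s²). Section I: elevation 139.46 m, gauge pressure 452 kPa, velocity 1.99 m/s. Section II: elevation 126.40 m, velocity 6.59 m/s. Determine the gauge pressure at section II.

P₂ ≈ 560 kPa

Pressure head at I: ψ₁ = P₁/(ρg) = 452×1000 / (1000 × 9.81) = 46.08 m.
Velocity heads: v₁²/2g = 1.99²/19.62 = 0.202 m; v₂²/2g = 6.59²/19.62 = 2.213 m.
Total head H = z₁ + ψ₁ + v₁²/2g = 139.46 + 46.08 + 0.202 = 185.74 m.
ψ₂ = H − z₂ − v₂²/2g = 185.74 − 126.40 − 2.213 = 57.13 m.
P₂ = ρgψ₂ = 1000 × 9.81 × 57.13 ≈ 560 kPa.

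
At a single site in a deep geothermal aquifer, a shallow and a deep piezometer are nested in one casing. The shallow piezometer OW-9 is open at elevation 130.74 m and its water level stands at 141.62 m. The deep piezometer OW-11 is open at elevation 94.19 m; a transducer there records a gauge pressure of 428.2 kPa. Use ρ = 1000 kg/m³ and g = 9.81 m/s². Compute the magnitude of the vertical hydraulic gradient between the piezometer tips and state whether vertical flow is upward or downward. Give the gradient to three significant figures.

Total head at OW-9: h = 141.62 m (water level in the standpipe).
Pressure head at OW-11: ψ = P/(ρg) = 428.2×1000 / (1000 × 9.81) = 43.65 m.
Total head at OW-11: h = z + ψ = 94.19 + 43.65 = 137.84 m.
Δh = h(OW-9) − h(OW-11) = 141.62 − 137.84 = 3.78 m.
Vertical separation Δz = 130.74 − 94.19 = 36.55 m.
|i_v| = |Δh| / Δz = 3.78 / 36.55 = 0.103.
Head is higher in the shallow piezometer, so vertical flow is downward (recharge condition).

|i_v| ≈ 0.103; vertical flow is downward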